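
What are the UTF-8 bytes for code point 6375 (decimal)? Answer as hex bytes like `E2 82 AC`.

E1 A3 A7

U+18E7 = 0x18E7 = 6375 decimal. In range U+0800–U+FFFF → 3-byte form: 1110xxxx 10xxxxxx 10xxxxxx.
Binary (16 bits): 0001100011100111.
Split 4+6+6: 0001 | 100011 | 100111.
Byte 1: 11100001 = 0xE1.
Byte 2: 10100011 = 0xA3.
Byte 3: 10100111 = 0xA7.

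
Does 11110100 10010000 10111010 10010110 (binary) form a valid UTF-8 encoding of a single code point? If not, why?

Leading byte 0xF4 = 11110100 → 4-byte form.
Payload = 0x110E96, which exceeds U+10FFFF, the maximum Unicode code point. (Leading bytes F5–FF, or F4 followed by ≥ 0x90, are invalid.)

invalid (encodes a value above U+10FFFF)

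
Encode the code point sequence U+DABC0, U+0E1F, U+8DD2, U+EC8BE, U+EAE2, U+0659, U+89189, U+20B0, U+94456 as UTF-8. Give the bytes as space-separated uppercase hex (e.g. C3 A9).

F3 9A AF 80 E0 B8 9F E8 B7 92 F3 AC A2 BE EE AB A2 D9 99 F2 89 86 89 E2 82 B0 F2 94 91 96

U+DABC0: 4-byte form → F3 9A AF 80.
U+0E1F: 3-byte form → E0 B8 9F.
U+8DD2: 3-byte form → E8 B7 92.
U+EC8BE: 4-byte form → F3 AC A2 BE.
U+EAE2: 3-byte form → EE AB A2.
U+0659: 2-byte form → D9 99.
U+89189: 4-byte form → F2 89 86 89.
U+20B0: 3-byte form → E2 82 B0.
U+94456: 4-byte form → F2 94 91 96.
Concatenated (30 bytes): F3 9A AF 80 E0 B8 9F E8 B7 92 F3 AC A2 BE EE AB A2 D9 99 F2 89 86 89 E2 82 B0 F2 94 91 96.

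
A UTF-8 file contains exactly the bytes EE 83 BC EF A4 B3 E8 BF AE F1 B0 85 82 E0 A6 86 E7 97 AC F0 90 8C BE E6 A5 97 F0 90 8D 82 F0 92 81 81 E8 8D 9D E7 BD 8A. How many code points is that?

12

Byte at offset 0: 0xEE = 11101110 → 3-byte char (#1). Advance 3.
Byte at offset 3: 0xEF = 11101111 → 3-byte char (#2). Advance 3.
Byte at offset 6: 0xE8 = 11101000 → 3-byte char (#3). Advance 3.
Byte at offset 9: 0xF1 = 11110001 → 4-byte char (#4). Advance 4.
Byte at offset 13: 0xE0 = 11100000 → 3-byte char (#5). Advance 3.
Byte at offset 16: 0xE7 = 11100111 → 3-byte char (#6). Advance 3.
Byte at offset 19: 0xF0 = 11110000 → 4-byte char (#7). Advance 4.
Byte at offset 23: 0xE6 = 11100110 → 3-byte char (#8). Advance 3.
Byte at offset 26: 0xF0 = 11110000 → 4-byte char (#9). Advance 4.
Byte at offset 30: 0xF0 = 11110000 → 4-byte char (#10). Advance 4.
Byte at offset 34: 0xE8 = 11101000 → 3-byte char (#11). Advance 3.
Byte at offset 37: 0xE7 = 11100111 → 3-byte char (#12). Advance 3.
Reached end at offset 40 after 12 code points.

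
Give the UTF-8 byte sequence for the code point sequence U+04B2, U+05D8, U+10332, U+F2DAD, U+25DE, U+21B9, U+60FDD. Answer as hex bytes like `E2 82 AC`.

D2 B2 D7 98 F0 90 8C B2 F3 B2 B6 AD E2 97 9E E2 86 B9 F1 A0 BF 9D

U+04B2: 2-byte form → D2 B2.
U+05D8: 2-byte form → D7 98.
U+10332: 4-byte form → F0 90 8C B2.
U+F2DAD: 4-byte form → F3 B2 B6 AD.
U+25DE: 3-byte form → E2 97 9E.
U+21B9: 3-byte form → E2 86 B9.
U+60FDD: 4-byte form → F1 A0 BF 9D.
Concatenated (22 bytes): D2 B2 D7 98 F0 90 8C B2 F3 B2 B6 AD E2 97 9E E2 86 B9 F1 A0 BF 9D.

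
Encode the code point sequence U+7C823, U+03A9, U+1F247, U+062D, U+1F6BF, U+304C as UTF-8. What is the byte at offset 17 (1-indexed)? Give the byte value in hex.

0xE3

1-indexed offset 17 is 0-indexed offset 16.
U+7C823 → 4-byte form F1 BC A0 A3 at offsets 0–3.
U+03A9 → 2-byte form CE A9 at offsets 4–5.
U+1F247 → 4-byte form F0 9F 89 87 at offsets 6–9.
U+062D → 2-byte form D8 AD at offsets 10–11.
U+1F6BF → 4-byte form F0 9F 9A BF at offsets 12–15.
U+304C → 3-byte form E3 81 8C at offsets 16–18.
Offset 16 falls in char 6's range; it's byte 1 of E3 81 8C = 0xE3.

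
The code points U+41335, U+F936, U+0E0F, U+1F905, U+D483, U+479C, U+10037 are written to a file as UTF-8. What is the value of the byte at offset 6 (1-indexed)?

0xA4

1-indexed offset 6 is 0-indexed offset 5.
U+41335 → 4-byte form F1 81 8C B5 at offsets 0–3.
U+F936 → 3-byte form EF A4 B6 at offsets 4–6.
Offset 5 falls in char 2's range; it's byte 2 of EF A4 B6 = 0xA4.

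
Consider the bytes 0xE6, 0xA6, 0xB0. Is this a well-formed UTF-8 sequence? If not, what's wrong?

Leading byte 0xE6 = 11100110 → 3-byte form.
Continuation bytes 0xA6=10100110, 0xB0=10110000 all match 10xxxxxx.
Decoded value 0x69B0 is ≥ 0x800 (shortest form) and not a surrogate.

valid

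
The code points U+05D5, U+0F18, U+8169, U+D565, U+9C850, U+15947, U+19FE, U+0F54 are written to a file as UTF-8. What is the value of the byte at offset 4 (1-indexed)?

1-indexed offset 4 is 0-indexed offset 3.
U+05D5 → 2-byte form D7 95 at offsets 0–1.
U+0F18 → 3-byte form E0 BC 98 at offsets 2–4.
Offset 3 falls in char 2's range; it's byte 2 of E0 BC 98 = 0xBC.

0xBC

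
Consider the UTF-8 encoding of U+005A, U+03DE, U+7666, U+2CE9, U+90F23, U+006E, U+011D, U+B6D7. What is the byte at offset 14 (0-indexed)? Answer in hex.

0xC4

U+005A → 1-byte form 5A at offsets 0–0.
U+03DE → 2-byte form CF 9E at offsets 1–2.
U+7666 → 3-byte form E7 99 A6 at offsets 3–5.
U+2CE9 → 3-byte form E2 B3 A9 at offsets 6–8.
U+90F23 → 4-byte form F2 90 BC A3 at offsets 9–12.
U+006E → 1-byte form 6E at offsets 13–13.
U+011D → 2-byte form C4 9D at offsets 14–15.
Offset 14 falls in char 7's range; it's byte 1 of C4 9D = 0xC4.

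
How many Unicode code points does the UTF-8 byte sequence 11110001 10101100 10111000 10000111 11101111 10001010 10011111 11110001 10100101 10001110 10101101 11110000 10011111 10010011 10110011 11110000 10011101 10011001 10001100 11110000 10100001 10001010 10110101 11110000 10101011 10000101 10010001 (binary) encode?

7

Byte at offset 0: 0xF1 = 11110001 → 4-byte char (#1). Advance 4.
Byte at offset 4: 0xEF = 11101111 → 3-byte char (#2). Advance 3.
Byte at offset 7: 0xF1 = 11110001 → 4-byte char (#3). Advance 4.
Byte at offset 11: 0xF0 = 11110000 → 4-byte char (#4). Advance 4.
Byte at offset 15: 0xF0 = 11110000 → 4-byte char (#5). Advance 4.
Byte at offset 19: 0xF0 = 11110000 → 4-byte char (#6). Advance 4.
Byte at offset 23: 0xF0 = 11110000 → 4-byte char (#7). Advance 4.
Reached end at offset 27 after 7 code points.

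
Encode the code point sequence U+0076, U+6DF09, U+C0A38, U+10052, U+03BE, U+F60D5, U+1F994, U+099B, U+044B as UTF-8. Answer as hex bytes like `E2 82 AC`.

U+0076: 1-byte form → 76.
U+6DF09: 4-byte form → F1 AD BC 89.
U+C0A38: 4-byte form → F3 80 A8 B8.
U+10052: 4-byte form → F0 90 81 92.
U+03BE: 2-byte form → CE BE.
U+F60D5: 4-byte form → F3 B6 83 95.
U+1F994: 4-byte form → F0 9F A6 94.
U+099B: 3-byte form → E0 A6 9B.
U+044B: 2-byte form → D1 8B.
Concatenated (28 bytes): 76 F1 AD BC 89 F3 80 A8 B8 F0 90 81 92 CE BE F3 B6 83 95 F0 9F A6 94 E0 A6 9B D1 8B.

76 F1 AD BC 89 F3 80 A8 B8 F0 90 81 92 CE BE F3 B6 83 95 F0 9F A6 94 E0 A6 9B D1 8B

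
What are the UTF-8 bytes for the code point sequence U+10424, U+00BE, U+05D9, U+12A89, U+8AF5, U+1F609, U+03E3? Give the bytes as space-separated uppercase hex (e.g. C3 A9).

U+10424: 4-byte form → F0 90 90 A4.
U+00BE: 2-byte form → C2 BE.
U+05D9: 2-byte form → D7 99.
U+12A89: 4-byte form → F0 92 AA 89.
U+8AF5: 3-byte form → E8 AB B5.
U+1F609: 4-byte form → F0 9F 98 89.
U+03E3: 2-byte form → CF A3.
Concatenated (21 bytes): F0 90 90 A4 C2 BE D7 99 F0 92 AA 89 E8 AB B5 F0 9F 98 89 CF A3.

F0 90 90 A4 C2 BE D7 99 F0 92 AA 89 E8 AB B5 F0 9F 98 89 CF A3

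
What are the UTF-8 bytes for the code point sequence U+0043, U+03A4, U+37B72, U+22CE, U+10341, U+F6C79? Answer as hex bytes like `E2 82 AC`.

43 CE A4 F0 B7 AD B2 E2 8B 8E F0 90 8D 81 F3 B6 B1 B9

U+0043: 1-byte form → 43.
U+03A4: 2-byte form → CE A4.
U+37B72: 4-byte form → F0 B7 AD B2.
U+22CE: 3-byte form → E2 8B 8E.
U+10341: 4-byte form → F0 90 8D 81.
U+F6C79: 4-byte form → F3 B6 B1 B9.
Concatenated (18 bytes): 43 CE A4 F0 B7 AD B2 E2 8B 8E F0 90 8D 81 F3 B6 B1 B9.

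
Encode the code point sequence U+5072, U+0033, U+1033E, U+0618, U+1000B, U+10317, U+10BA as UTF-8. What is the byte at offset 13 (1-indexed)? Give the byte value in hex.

1-indexed offset 13 is 0-indexed offset 12.
U+5072 → 3-byte form E5 81 B2 at offsets 0–2.
U+0033 → 1-byte form 33 at offsets 3–3.
U+1033E → 4-byte form F0 90 8C BE at offsets 4–7.
U+0618 → 2-byte form D8 98 at offsets 8–9.
U+1000B → 4-byte form F0 90 80 8B at offsets 10–13.
Offset 12 falls in char 5's range; it's byte 3 of F0 90 80 8B = 0x80.

0x80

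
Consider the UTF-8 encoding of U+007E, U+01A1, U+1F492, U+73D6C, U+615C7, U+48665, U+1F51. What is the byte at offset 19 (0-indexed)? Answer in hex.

U+007E → 1-byte form 7E at offsets 0–0.
U+01A1 → 2-byte form C6 A1 at offsets 1–2.
U+1F492 → 4-byte form F0 9F 92 92 at offsets 3–6.
U+73D6C → 4-byte form F1 B3 B5 AC at offsets 7–10.
U+615C7 → 4-byte form F1 A1 97 87 at offsets 11–14.
U+48665 → 4-byte form F1 88 99 A5 at offsets 15–18.
U+1F51 → 3-byte form E1 BD 91 at offsets 19–21.
Offset 19 falls in char 7's range; it's byte 1 of E1 BD 91 = 0xE1.

0xE1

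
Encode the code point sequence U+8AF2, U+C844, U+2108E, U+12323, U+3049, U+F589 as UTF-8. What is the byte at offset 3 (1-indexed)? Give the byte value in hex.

0xB2

1-indexed offset 3 is 0-indexed offset 2.
U+8AF2 → 3-byte form E8 AB B2 at offsets 0–2.
Offset 2 falls in char 1's range; it's byte 3 of E8 AB B2 = 0xB2.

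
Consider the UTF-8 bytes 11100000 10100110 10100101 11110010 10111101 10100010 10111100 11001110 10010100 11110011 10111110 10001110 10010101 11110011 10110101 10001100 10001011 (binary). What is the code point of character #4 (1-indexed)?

Offset 0: leading byte 0xE0 = 11100000 → 3-byte char #1 = E0 A6 A5.
Offset 3: leading byte 0xF2 = 11110010 → 4-byte char #2 = F2 BD A2 BC.
Offset 7: leading byte 0xCE = 11001110 → 2-byte char #3 = CE 94.
Offset 9: leading byte 0xF3 = 11110011 → 4-byte char #4 = F3 BE 8E 95.
Leading byte 0xF3 = 11110011 matches 11110xxx → 4-byte sequence.
Byte 1: 0xF3 = 11110011, payload 011 (3 bits).
Byte 2: 0xBE = 10111110 (10xxxxxx ✓), payload 111110.
Byte 3: 0x8E = 10001110 (10xxxxxx ✓), payload 001110.
Byte 4: 0x95 = 10010101 (10xxxxxx ✓), payload 010101.
Concatenate: 011111110001110010101 = 0xFE395 (21 bits → U+FE395).

U+FE395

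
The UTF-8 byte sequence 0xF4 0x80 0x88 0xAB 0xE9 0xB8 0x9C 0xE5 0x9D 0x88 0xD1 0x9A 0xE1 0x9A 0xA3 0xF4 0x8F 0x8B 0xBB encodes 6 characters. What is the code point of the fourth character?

Offset 0: leading byte 0xF4 = 11110100 → 4-byte char #1 = F4 80 88 AB.
Offset 4: leading byte 0xE9 = 11101001 → 3-byte char #2 = E9 B8 9C.
Offset 7: leading byte 0xE5 = 11100101 → 3-byte char #3 = E5 9D 88.
Offset 10: leading byte 0xD1 = 11010001 → 2-byte char #4 = D1 9A.
Leading byte 0xD1 = 11010001 matches 110xxxxx → 2-byte sequence.
Byte 1: 0xD1 = 11010001, payload 10001 (5 bits).
Byte 2: 0x9A = 10011010 (10xxxxxx ✓), payload 011010.
Concatenate: 10001011010 = 0x45A (11 bits → U+045A).

U+045A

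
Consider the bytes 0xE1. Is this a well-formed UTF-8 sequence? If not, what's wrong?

invalid (sequence truncated)

Leading byte 0xE1 = 11100001 → 3-byte form, but only 1 byte is present.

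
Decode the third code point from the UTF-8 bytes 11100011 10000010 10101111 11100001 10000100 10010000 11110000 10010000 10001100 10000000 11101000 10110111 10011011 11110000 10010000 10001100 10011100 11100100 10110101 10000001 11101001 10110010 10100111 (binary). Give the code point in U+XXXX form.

Offset 0: leading byte 0xE3 = 11100011 → 3-byte char #1 = E3 82 AF.
Offset 3: leading byte 0xE1 = 11100001 → 3-byte char #2 = E1 84 90.
Offset 6: leading byte 0xF0 = 11110000 → 4-byte char #3 = F0 90 8C 80.
Leading byte 0xF0 = 11110000 matches 11110xxx → 4-byte sequence.
Byte 1: 0xF0 = 11110000, payload 000 (3 bits).
Byte 2: 0x90 = 10010000 (10xxxxxx ✓), payload 010000.
Byte 3: 0x8C = 10001100 (10xxxxxx ✓), payload 001100.
Byte 4: 0x80 = 10000000 (10xxxxxx ✓), payload 000000.
Concatenate: 000010000001100000000 = 0x10300 (21 bits → U+10300).

U+10300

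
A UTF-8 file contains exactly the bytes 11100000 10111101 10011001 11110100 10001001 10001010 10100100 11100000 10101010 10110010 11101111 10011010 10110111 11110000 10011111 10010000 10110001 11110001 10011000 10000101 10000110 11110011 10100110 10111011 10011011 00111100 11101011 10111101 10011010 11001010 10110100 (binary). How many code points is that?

Byte at offset 0: 0xE0 = 11100000 → 3-byte char (#1). Advance 3.
Byte at offset 3: 0xF4 = 11110100 → 4-byte char (#2). Advance 4.
Byte at offset 7: 0xE0 = 11100000 → 3-byte char (#3). Advance 3.
Byte at offset 10: 0xEF = 11101111 → 3-byte char (#4). Advance 3.
Byte at offset 13: 0xF0 = 11110000 → 4-byte char (#5). Advance 4.
Byte at offset 17: 0xF1 = 11110001 → 4-byte char (#6). Advance 4.
Byte at offset 21: 0xF3 = 11110011 → 4-byte char (#7). Advance 4.
Byte at offset 25: 0x3C = 00111100 → 1-byte char (#8). Advance 1.
Byte at offset 26: 0xEB = 11101011 → 3-byte char (#9). Advance 3.
Byte at offset 29: 0xCA = 11001010 → 2-byte char (#10). Advance 2.
Reached end at offset 31 after 10 code points.

10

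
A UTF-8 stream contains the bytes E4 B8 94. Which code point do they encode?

Leading byte 0xE4 = 11100100 matches 1110xxxx → 3-byte sequence.
Byte 1: 0xE4 = 11100100, payload 0100 (4 bits).
Byte 2: 0xB8 = 10111000 (10xxxxxx ✓), payload 111000.
Byte 3: 0x94 = 10010100 (10xxxxxx ✓), payload 010100.
Concatenate: 0100111000010100 = 0x4E14 (16 bits → U+4E14).

U+4E14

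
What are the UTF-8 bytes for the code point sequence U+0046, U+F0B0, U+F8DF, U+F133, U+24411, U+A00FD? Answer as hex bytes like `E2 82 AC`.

U+0046: 1-byte form → 46.
U+F0B0: 3-byte form → EF 82 B0.
U+F8DF: 3-byte form → EF A3 9F.
U+F133: 3-byte form → EF 84 B3.
U+24411: 4-byte form → F0 A4 90 91.
U+A00FD: 4-byte form → F2 A0 83 BD.
Concatenated (18 bytes): 46 EF 82 B0 EF A3 9F EF 84 B3 F0 A4 90 91 F2 A0 83 BD.

46 EF 82 B0 EF A3 9F EF 84 B3 F0 A4 90 91 F2 A0 83 BD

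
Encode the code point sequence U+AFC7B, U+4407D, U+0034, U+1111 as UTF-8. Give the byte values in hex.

U+AFC7B: 4-byte form → F2 AF B1 BB.
U+4407D: 4-byte form → F1 84 81 BD.
U+0034: 1-byte form → 34.
U+1111: 3-byte form → E1 84 91.
Concatenated (12 bytes): F2 AF B1 BB F1 84 81 BD 34 E1 84 91.

F2 AF B1 BB F1 84 81 BD 34 E1 84 91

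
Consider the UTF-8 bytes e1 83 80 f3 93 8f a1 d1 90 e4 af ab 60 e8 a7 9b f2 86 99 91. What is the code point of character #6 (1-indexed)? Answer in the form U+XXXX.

Offset 0: leading byte 0xE1 = 11100001 → 3-byte char #1 = E1 83 80.
Offset 3: leading byte 0xF3 = 11110011 → 4-byte char #2 = F3 93 8F A1.
Offset 7: leading byte 0xD1 = 11010001 → 2-byte char #3 = D1 90.
Offset 9: leading byte 0xE4 = 11100100 → 3-byte char #4 = E4 AF AB.
Offset 12: leading byte 0x60 = 01100000 → 1-byte char #5 = 60.
Offset 13: leading byte 0xE8 = 11101000 → 3-byte char #6 = E8 A7 9B.
Leading byte 0xE8 = 11101000 matches 1110xxxx → 3-byte sequence.
Byte 1: 0xE8 = 11101000, payload 1000 (4 bits).
Byte 2: 0xA7 = 10100111 (10xxxxxx ✓), payload 100111.
Byte 3: 0x9B = 10011011 (10xxxxxx ✓), payload 011011.
Concatenate: 1000100111011011 = 0x89DB (16 bits → U+89DB).

U+89DB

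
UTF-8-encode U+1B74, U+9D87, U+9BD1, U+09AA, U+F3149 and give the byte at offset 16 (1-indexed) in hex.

1-indexed offset 16 is 0-indexed offset 15.
U+1B74 → 3-byte form E1 AD B4 at offsets 0–2.
U+9D87 → 3-byte form E9 B6 87 at offsets 3–5.
U+9BD1 → 3-byte form E9 AF 91 at offsets 6–8.
U+09AA → 3-byte form E0 A6 AA at offsets 9–11.
U+F3149 → 4-byte form F3 B3 85 89 at offsets 12–15.
Offset 15 falls in char 5's range; it's byte 4 of F3 B3 85 89 = 0x89.

0x89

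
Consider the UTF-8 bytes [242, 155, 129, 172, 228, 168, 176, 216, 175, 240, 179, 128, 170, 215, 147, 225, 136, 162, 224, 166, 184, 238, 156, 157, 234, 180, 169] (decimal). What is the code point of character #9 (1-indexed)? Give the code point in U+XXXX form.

U+AD29

Offset 0: leading byte 0xF2 = 11110010 → 4-byte char #1 = F2 9B 81 AC.
Offset 4: leading byte 0xE4 = 11100100 → 3-byte char #2 = E4 A8 B0.
Offset 7: leading byte 0xD8 = 11011000 → 2-byte char #3 = D8 AF.
Offset 9: leading byte 0xF0 = 11110000 → 4-byte char #4 = F0 B3 80 AA.
Offset 13: leading byte 0xD7 = 11010111 → 2-byte char #5 = D7 93.
Offset 15: leading byte 0xE1 = 11100001 → 3-byte char #6 = E1 88 A2.
Offset 18: leading byte 0xE0 = 11100000 → 3-byte char #7 = E0 A6 B8.
Offset 21: leading byte 0xEE = 11101110 → 3-byte char #8 = EE 9C 9D.
Offset 24: leading byte 0xEA = 11101010 → 3-byte char #9 = EA B4 A9.
Leading byte 0xEA = 11101010 matches 1110xxxx → 3-byte sequence.
Byte 1: 0xEA = 11101010, payload 1010 (4 bits).
Byte 2: 0xB4 = 10110100 (10xxxxxx ✓), payload 110100.
Byte 3: 0xA9 = 10101001 (10xxxxxx ✓), payload 101001.
Concatenate: 1010110100101001 = 0xAD29 (16 bits → U+AD29).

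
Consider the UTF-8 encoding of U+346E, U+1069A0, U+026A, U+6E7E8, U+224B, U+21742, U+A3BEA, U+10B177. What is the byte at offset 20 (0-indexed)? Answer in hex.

0xF2

U+346E → 3-byte form E3 91 AE at offsets 0–2.
U+1069A0 → 4-byte form F4 86 A6 A0 at offsets 3–6.
U+026A → 2-byte form C9 AA at offsets 7–8.
U+6E7E8 → 4-byte form F1 AE 9F A8 at offsets 9–12.
U+224B → 3-byte form E2 89 8B at offsets 13–15.
U+21742 → 4-byte form F0 A1 9D 82 at offsets 16–19.
U+A3BEA → 4-byte form F2 A3 AF AA at offsets 20–23.
Offset 20 falls in char 7's range; it's byte 1 of F2 A3 AF AA = 0xF2.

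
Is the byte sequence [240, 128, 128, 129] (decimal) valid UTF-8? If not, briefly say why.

invalid (overlong encoding)

Leading byte 0xF0 = 11110000 → 4-byte form.
Continuation bytes all match 10xxxxxx. Payload decodes to 0x1.
But 0x1 < 0x10000, the minimum for a 4-byte sequence — this is an overlong encoding.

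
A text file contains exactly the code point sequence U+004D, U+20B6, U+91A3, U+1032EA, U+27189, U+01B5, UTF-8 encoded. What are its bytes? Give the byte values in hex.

U+004D: 1-byte form → 4D.
U+20B6: 3-byte form → E2 82 B6.
U+91A3: 3-byte form → E9 86 A3.
U+1032EA: 4-byte form → F4 83 8B AA.
U+27189: 4-byte form → F0 A7 86 89.
U+01B5: 2-byte form → C6 B5.
Concatenated (17 bytes): 4D E2 82 B6 E9 86 A3 F4 83 8B AA F0 A7 86 89 C6 B5.

4D E2 82 B6 E9 86 A3 F4 83 8B AA F0 A7 86 89 C6 B5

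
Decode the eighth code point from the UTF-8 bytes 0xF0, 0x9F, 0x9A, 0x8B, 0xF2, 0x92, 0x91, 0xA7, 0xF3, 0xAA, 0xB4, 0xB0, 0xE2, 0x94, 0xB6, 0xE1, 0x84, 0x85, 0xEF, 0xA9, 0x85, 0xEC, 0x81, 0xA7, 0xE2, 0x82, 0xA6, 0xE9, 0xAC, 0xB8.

Offset 0: leading byte 0xF0 = 11110000 → 4-byte char #1 = F0 9F 9A 8B.
Offset 4: leading byte 0xF2 = 11110010 → 4-byte char #2 = F2 92 91 A7.
Offset 8: leading byte 0xF3 = 11110011 → 4-byte char #3 = F3 AA B4 B0.
Offset 12: leading byte 0xE2 = 11100010 → 3-byte char #4 = E2 94 B6.
Offset 15: leading byte 0xE1 = 11100001 → 3-byte char #5 = E1 84 85.
Offset 18: leading byte 0xEF = 11101111 → 3-byte char #6 = EF A9 85.
Offset 21: leading byte 0xEC = 11101100 → 3-byte char #7 = EC 81 A7.
Offset 24: leading byte 0xE2 = 11100010 → 3-byte char #8 = E2 82 A6.
Leading byte 0xE2 = 11100010 matches 1110xxxx → 3-byte sequence.
Byte 1: 0xE2 = 11100010, payload 0010 (4 bits).
Byte 2: 0x82 = 10000010 (10xxxxxx ✓), payload 000010.
Byte 3: 0xA6 = 10100110 (10xxxxxx ✓), payload 100110.
Concatenate: 0010000010100110 = 0x20A6 (16 bits → U+20A6).

U+20A6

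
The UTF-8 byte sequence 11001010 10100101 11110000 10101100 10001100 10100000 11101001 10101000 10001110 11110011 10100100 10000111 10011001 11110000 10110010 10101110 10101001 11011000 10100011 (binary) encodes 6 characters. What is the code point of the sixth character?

Offset 0: leading byte 0xCA = 11001010 → 2-byte char #1 = CA A5.
Offset 2: leading byte 0xF0 = 11110000 → 4-byte char #2 = F0 AC 8C A0.
Offset 6: leading byte 0xE9 = 11101001 → 3-byte char #3 = E9 A8 8E.
Offset 9: leading byte 0xF3 = 11110011 → 4-byte char #4 = F3 A4 87 99.
Offset 13: leading byte 0xF0 = 11110000 → 4-byte char #5 = F0 B2 AE A9.
Offset 17: leading byte 0xD8 = 11011000 → 2-byte char #6 = D8 A3.
Leading byte 0xD8 = 11011000 matches 110xxxxx → 2-byte sequence.
Byte 1: 0xD8 = 11011000, payload 11000 (5 bits).
Byte 2: 0xA3 = 10100011 (10xxxxxx ✓), payload 100011.
Concatenate: 11000100011 = 0x623 (11 bits → U+0623).

U+0623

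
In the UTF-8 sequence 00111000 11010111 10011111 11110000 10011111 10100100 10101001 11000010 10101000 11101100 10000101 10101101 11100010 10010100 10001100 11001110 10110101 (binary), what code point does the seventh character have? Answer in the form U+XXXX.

U+03B5

Offset 0: leading byte 0x38 = 00111000 → 1-byte char #1 = 38.
Offset 1: leading byte 0xD7 = 11010111 → 2-byte char #2 = D7 9F.
Offset 3: leading byte 0xF0 = 11110000 → 4-byte char #3 = F0 9F A4 A9.
Offset 7: leading byte 0xC2 = 11000010 → 2-byte char #4 = C2 A8.
Offset 9: leading byte 0xEC = 11101100 → 3-byte char #5 = EC 85 AD.
Offset 12: leading byte 0xE2 = 11100010 → 3-byte char #6 = E2 94 8C.
Offset 15: leading byte 0xCE = 11001110 → 2-byte char #7 = CE B5.
Leading byte 0xCE = 11001110 matches 110xxxxx → 2-byte sequence.
Byte 1: 0xCE = 11001110, payload 01110 (5 bits).
Byte 2: 0xB5 = 10110101 (10xxxxxx ✓), payload 110101.
Concatenate: 01110110101 = 0x3B5 (11 bits → U+03B5).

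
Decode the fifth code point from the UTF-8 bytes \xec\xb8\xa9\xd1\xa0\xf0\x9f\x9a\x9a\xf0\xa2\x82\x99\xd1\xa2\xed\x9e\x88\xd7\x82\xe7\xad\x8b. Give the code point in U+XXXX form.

Offset 0: leading byte 0xEC = 11101100 → 3-byte char #1 = EC B8 A9.
Offset 3: leading byte 0xD1 = 11010001 → 2-byte char #2 = D1 A0.
Offset 5: leading byte 0xF0 = 11110000 → 4-byte char #3 = F0 9F 9A 9A.
Offset 9: leading byte 0xF0 = 11110000 → 4-byte char #4 = F0 A2 82 99.
Offset 13: leading byte 0xD1 = 11010001 → 2-byte char #5 = D1 A2.
Leading byte 0xD1 = 11010001 matches 110xxxxx → 2-byte sequence.
Byte 1: 0xD1 = 11010001, payload 10001 (5 bits).
Byte 2: 0xA2 = 10100010 (10xxxxxx ✓), payload 100010.
Concatenate: 10001100010 = 0x462 (11 bits → U+0462).

U+0462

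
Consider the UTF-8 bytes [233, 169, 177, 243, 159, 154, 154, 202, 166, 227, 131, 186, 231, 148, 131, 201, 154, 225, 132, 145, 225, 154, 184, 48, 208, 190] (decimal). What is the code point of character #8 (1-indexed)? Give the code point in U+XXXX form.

U+16B8

Offset 0: leading byte 0xE9 = 11101001 → 3-byte char #1 = E9 A9 B1.
Offset 3: leading byte 0xF3 = 11110011 → 4-byte char #2 = F3 9F 9A 9A.
Offset 7: leading byte 0xCA = 11001010 → 2-byte char #3 = CA A6.
Offset 9: leading byte 0xE3 = 11100011 → 3-byte char #4 = E3 83 BA.
Offset 12: leading byte 0xE7 = 11100111 → 3-byte char #5 = E7 94 83.
Offset 15: leading byte 0xC9 = 11001001 → 2-byte char #6 = C9 9A.
Offset 17: leading byte 0xE1 = 11100001 → 3-byte char #7 = E1 84 91.
Offset 20: leading byte 0xE1 = 11100001 → 3-byte char #8 = E1 9A B8.
Leading byte 0xE1 = 11100001 matches 1110xxxx → 3-byte sequence.
Byte 1: 0xE1 = 11100001, payload 0001 (4 bits).
Byte 2: 0x9A = 10011010 (10xxxxxx ✓), payload 011010.
Byte 3: 0xB8 = 10111000 (10xxxxxx ✓), payload 111000.
Concatenate: 0001011010111000 = 0x16B8 (16 bits → U+16B8).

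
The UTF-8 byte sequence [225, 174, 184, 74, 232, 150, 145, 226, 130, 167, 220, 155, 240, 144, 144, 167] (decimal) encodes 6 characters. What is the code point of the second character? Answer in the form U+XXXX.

Offset 0: leading byte 0xE1 = 11100001 → 3-byte char #1 = E1 AE B8.
Offset 3: leading byte 0x4A = 01001010 → 1-byte char #2 = 4A.
Leading byte 0x4A = 01001010 matches 0xxxxxxx → 1-byte sequence.
Byte 1: 0x4A = 01001010, payload 1001010 (7 bits).
Concatenate: 1001010 = 0x4A (7 bits → U+004A).

U+004A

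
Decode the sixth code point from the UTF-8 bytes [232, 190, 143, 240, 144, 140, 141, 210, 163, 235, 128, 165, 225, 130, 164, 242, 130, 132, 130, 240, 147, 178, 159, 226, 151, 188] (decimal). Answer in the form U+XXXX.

Offset 0: leading byte 0xE8 = 11101000 → 3-byte char #1 = E8 BE 8F.
Offset 3: leading byte 0xF0 = 11110000 → 4-byte char #2 = F0 90 8C 8D.
Offset 7: leading byte 0xD2 = 11010010 → 2-byte char #3 = D2 A3.
Offset 9: leading byte 0xEB = 11101011 → 3-byte char #4 = EB 80 A5.
Offset 12: leading byte 0xE1 = 11100001 → 3-byte char #5 = E1 82 A4.
Offset 15: leading byte 0xF2 = 11110010 → 4-byte char #6 = F2 82 84 82.
Leading byte 0xF2 = 11110010 matches 11110xxx → 4-byte sequence.
Byte 1: 0xF2 = 11110010, payload 010 (3 bits).
Byte 2: 0x82 = 10000010 (10xxxxxx ✓), payload 000010.
Byte 3: 0x84 = 10000100 (10xxxxxx ✓), payload 000100.
Byte 4: 0x82 = 10000010 (10xxxxxx ✓), payload 000010.
Concatenate: 010000010000100000010 = 0x82102 (21 bits → U+82102).

U+82102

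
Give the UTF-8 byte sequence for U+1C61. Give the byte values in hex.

U+1C61 = 0x1C61 = 7265 decimal. In range U+0800–U+FFFF → 3-byte form: 1110xxxx 10xxxxxx 10xxxxxx.
Binary (16 bits): 0001110001100001.
Split 4+6+6: 0001 | 110001 | 100001.
Byte 1: 11100001 = 0xE1.
Byte 2: 10110001 = 0xB1.
Byte 3: 10100001 = 0xA1.

E1 B1 A1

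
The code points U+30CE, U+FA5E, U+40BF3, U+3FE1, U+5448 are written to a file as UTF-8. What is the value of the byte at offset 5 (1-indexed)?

1-indexed offset 5 is 0-indexed offset 4.
U+30CE → 3-byte form E3 83 8E at offsets 0–2.
U+FA5E → 3-byte form EF A9 9E at offsets 3–5.
Offset 4 falls in char 2's range; it's byte 2 of EF A9 9E = 0xA9.

0xA9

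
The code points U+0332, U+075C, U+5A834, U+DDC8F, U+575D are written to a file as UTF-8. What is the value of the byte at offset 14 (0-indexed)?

U+0332 → 2-byte form CC B2 at offsets 0–1.
U+075C → 2-byte form DD 9C at offsets 2–3.
U+5A834 → 4-byte form F1 9A A0 B4 at offsets 4–7.
U+DDC8F → 4-byte form F3 9D B2 8F at offsets 8–11.
U+575D → 3-byte form E5 9D 9D at offsets 12–14.
Offset 14 falls in char 5's range; it's byte 3 of E5 9D 9D = 0x9D.

0x9D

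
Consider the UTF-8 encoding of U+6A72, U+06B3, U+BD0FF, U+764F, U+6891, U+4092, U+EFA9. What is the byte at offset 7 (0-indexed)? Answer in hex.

0x83

U+6A72 → 3-byte form E6 A9 B2 at offsets 0–2.
U+06B3 → 2-byte form DA B3 at offsets 3–4.
U+BD0FF → 4-byte form F2 BD 83 BF at offsets 5–8.
Offset 7 falls in char 3's range; it's byte 3 of F2 BD 83 BF = 0x83.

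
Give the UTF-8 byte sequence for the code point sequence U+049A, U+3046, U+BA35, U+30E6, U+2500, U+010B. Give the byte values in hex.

D2 9A E3 81 86 EB A8 B5 E3 83 A6 E2 94 80 C4 8B

U+049A: 2-byte form → D2 9A.
U+3046: 3-byte form → E3 81 86.
U+BA35: 3-byte form → EB A8 B5.
U+30E6: 3-byte form → E3 83 A6.
U+2500: 3-byte form → E2 94 80.
U+010B: 2-byte form → C4 8B.
Concatenated (16 bytes): D2 9A E3 81 86 EB A8 B5 E3 83 A6 E2 94 80 C4 8B.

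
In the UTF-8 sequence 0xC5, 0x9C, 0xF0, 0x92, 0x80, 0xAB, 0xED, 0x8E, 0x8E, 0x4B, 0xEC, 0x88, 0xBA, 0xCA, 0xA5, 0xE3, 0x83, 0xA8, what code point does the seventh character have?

U+30E8

Offset 0: leading byte 0xC5 = 11000101 → 2-byte char #1 = C5 9C.
Offset 2: leading byte 0xF0 = 11110000 → 4-byte char #2 = F0 92 80 AB.
Offset 6: leading byte 0xED = 11101101 → 3-byte char #3 = ED 8E 8E.
Offset 9: leading byte 0x4B = 01001011 → 1-byte char #4 = 4B.
Offset 10: leading byte 0xEC = 11101100 → 3-byte char #5 = EC 88 BA.
Offset 13: leading byte 0xCA = 11001010 → 2-byte char #6 = CA A5.
Offset 15: leading byte 0xE3 = 11100011 → 3-byte char #7 = E3 83 A8.
Leading byte 0xE3 = 11100011 matches 1110xxxx → 3-byte sequence.
Byte 1: 0xE3 = 11100011, payload 0011 (4 bits).
Byte 2: 0x83 = 10000011 (10xxxxxx ✓), payload 000011.
Byte 3: 0xA8 = 10101000 (10xxxxxx ✓), payload 101000.
Concatenate: 0011000011101000 = 0x30E8 (16 bits → U+30E8).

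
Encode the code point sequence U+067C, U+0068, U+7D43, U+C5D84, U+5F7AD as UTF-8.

U+067C: 2-byte form → D9 BC.
U+0068: 1-byte form → 68.
U+7D43: 3-byte form → E7 B5 83.
U+C5D84: 4-byte form → F3 85 B6 84.
U+5F7AD: 4-byte form → F1 9F 9E AD.
Concatenated (14 bytes): D9 BC 68 E7 B5 83 F3 85 B6 84 F1 9F 9E AD.

D9 BC 68 E7 B5 83 F3 85 B6 84 F1 9F 9E AD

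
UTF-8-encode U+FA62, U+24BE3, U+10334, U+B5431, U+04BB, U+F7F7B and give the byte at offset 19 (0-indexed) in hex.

0xBD

U+FA62 → 3-byte form EF A9 A2 at offsets 0–2.
U+24BE3 → 4-byte form F0 A4 AF A3 at offsets 3–6.
U+10334 → 4-byte form F0 90 8C B4 at offsets 7–10.
U+B5431 → 4-byte form F2 B5 90 B1 at offsets 11–14.
U+04BB → 2-byte form D2 BB at offsets 15–16.
U+F7F7B → 4-byte form F3 B7 BD BB at offsets 17–20.
Offset 19 falls in char 6's range; it's byte 3 of F3 B7 BD BB = 0xBD.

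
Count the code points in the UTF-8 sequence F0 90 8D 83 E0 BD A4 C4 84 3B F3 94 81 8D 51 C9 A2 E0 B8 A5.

Byte at offset 0: 0xF0 = 11110000 → 4-byte char (#1). Advance 4.
Byte at offset 4: 0xE0 = 11100000 → 3-byte char (#2). Advance 3.
Byte at offset 7: 0xC4 = 11000100 → 2-byte char (#3). Advance 2.
Byte at offset 9: 0x3B = 00111011 → 1-byte char (#4). Advance 1.
Byte at offset 10: 0xF3 = 11110011 → 4-byte char (#5). Advance 4.
Byte at offset 14: 0x51 = 01010001 → 1-byte char (#6). Advance 1.
Byte at offset 15: 0xC9 = 11001001 → 2-byte char (#7). Advance 2.
Byte at offset 17: 0xE0 = 11100000 → 3-byte char (#8). Advance 3.
Reached end at offset 20 after 8 code points.

8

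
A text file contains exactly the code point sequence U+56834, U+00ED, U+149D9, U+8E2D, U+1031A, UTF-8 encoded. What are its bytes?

U+56834: 4-byte form → F1 96 A0 B4.
U+00ED: 2-byte form → C3 AD.
U+149D9: 4-byte form → F0 94 A7 99.
U+8E2D: 3-byte form → E8 B8 AD.
U+1031A: 4-byte form → F0 90 8C 9A.
Concatenated (17 bytes): F1 96 A0 B4 C3 AD F0 94 A7 99 E8 B8 AD F0 90 8C 9A.

F1 96 A0 B4 C3 AD F0 94 A7 99 E8 B8 AD F0 90 8C 9A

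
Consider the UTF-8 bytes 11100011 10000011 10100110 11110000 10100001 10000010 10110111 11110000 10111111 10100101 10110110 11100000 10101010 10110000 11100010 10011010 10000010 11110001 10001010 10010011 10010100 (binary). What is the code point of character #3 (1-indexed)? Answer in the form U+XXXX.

Offset 0: leading byte 0xE3 = 11100011 → 3-byte char #1 = E3 83 A6.
Offset 3: leading byte 0xF0 = 11110000 → 4-byte char #2 = F0 A1 82 B7.
Offset 7: leading byte 0xF0 = 11110000 → 4-byte char #3 = F0 BF A5 B6.
Leading byte 0xF0 = 11110000 matches 11110xxx → 4-byte sequence.
Byte 1: 0xF0 = 11110000, payload 000 (3 bits).
Byte 2: 0xBF = 10111111 (10xxxxxx ✓), payload 111111.
Byte 3: 0xA5 = 10100101 (10xxxxxx ✓), payload 100101.
Byte 4: 0xB6 = 10110110 (10xxxxxx ✓), payload 110110.
Concatenate: 000111111100101110110 = 0x3F976 (21 bits → U+3F976).

U+3F976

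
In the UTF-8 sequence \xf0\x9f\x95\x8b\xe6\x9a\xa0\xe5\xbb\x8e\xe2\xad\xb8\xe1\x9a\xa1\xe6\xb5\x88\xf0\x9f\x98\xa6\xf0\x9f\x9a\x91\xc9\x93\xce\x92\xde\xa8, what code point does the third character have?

U+5ECE

Offset 0: leading byte 0xF0 = 11110000 → 4-byte char #1 = F0 9F 95 8B.
Offset 4: leading byte 0xE6 = 11100110 → 3-byte char #2 = E6 9A A0.
Offset 7: leading byte 0xE5 = 11100101 → 3-byte char #3 = E5 BB 8E.
Leading byte 0xE5 = 11100101 matches 1110xxxx → 3-byte sequence.
Byte 1: 0xE5 = 11100101, payload 0101 (4 bits).
Byte 2: 0xBB = 10111011 (10xxxxxx ✓), payload 111011.
Byte 3: 0x8E = 10001110 (10xxxxxx ✓), payload 001110.
Concatenate: 0101111011001110 = 0x5ECE (16 bits → U+5ECE).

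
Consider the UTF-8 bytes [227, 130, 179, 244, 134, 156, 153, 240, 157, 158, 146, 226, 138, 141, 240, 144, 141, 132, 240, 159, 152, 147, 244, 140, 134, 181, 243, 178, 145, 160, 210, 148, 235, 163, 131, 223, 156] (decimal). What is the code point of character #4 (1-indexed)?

U+228D

Offset 0: leading byte 0xE3 = 11100011 → 3-byte char #1 = E3 82 B3.
Offset 3: leading byte 0xF4 = 11110100 → 4-byte char #2 = F4 86 9C 99.
Offset 7: leading byte 0xF0 = 11110000 → 4-byte char #3 = F0 9D 9E 92.
Offset 11: leading byte 0xE2 = 11100010 → 3-byte char #4 = E2 8A 8D.
Leading byte 0xE2 = 11100010 matches 1110xxxx → 3-byte sequence.
Byte 1: 0xE2 = 11100010, payload 0010 (4 bits).
Byte 2: 0x8A = 10001010 (10xxxxxx ✓), payload 001010.
Byte 3: 0x8D = 10001101 (10xxxxxx ✓), payload 001101.
Concatenate: 0010001010001101 = 0x228D (16 bits → U+228D).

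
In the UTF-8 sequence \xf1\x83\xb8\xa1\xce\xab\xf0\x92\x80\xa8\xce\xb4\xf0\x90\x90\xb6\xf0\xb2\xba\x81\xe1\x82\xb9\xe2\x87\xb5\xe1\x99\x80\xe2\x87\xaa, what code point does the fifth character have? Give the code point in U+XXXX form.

U+10436

Offset 0: leading byte 0xF1 = 11110001 → 4-byte char #1 = F1 83 B8 A1.
Offset 4: leading byte 0xCE = 11001110 → 2-byte char #2 = CE AB.
Offset 6: leading byte 0xF0 = 11110000 → 4-byte char #3 = F0 92 80 A8.
Offset 10: leading byte 0xCE = 11001110 → 2-byte char #4 = CE B4.
Offset 12: leading byte 0xF0 = 11110000 → 4-byte char #5 = F0 90 90 B6.
Leading byte 0xF0 = 11110000 matches 11110xxx → 4-byte sequence.
Byte 1: 0xF0 = 11110000, payload 000 (3 bits).
Byte 2: 0x90 = 10010000 (10xxxxxx ✓), payload 010000.
Byte 3: 0x90 = 10010000 (10xxxxxx ✓), payload 010000.
Byte 4: 0xB6 = 10110110 (10xxxxxx ✓), payload 110110.
Concatenate: 000010000010000110110 = 0x10436 (21 bits → U+10436).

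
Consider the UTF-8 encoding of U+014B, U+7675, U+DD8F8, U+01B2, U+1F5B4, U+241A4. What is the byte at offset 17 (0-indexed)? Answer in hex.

U+014B → 2-byte form C5 8B at offsets 0–1.
U+7675 → 3-byte form E7 99 B5 at offsets 2–4.
U+DD8F8 → 4-byte form F3 9D A3 B8 at offsets 5–8.
U+01B2 → 2-byte form C6 B2 at offsets 9–10.
U+1F5B4 → 4-byte form F0 9F 96 B4 at offsets 11–14.
U+241A4 → 4-byte form F0 A4 86 A4 at offsets 15–18.
Offset 17 falls in char 6's range; it's byte 3 of F0 A4 86 A4 = 0x86.

0x86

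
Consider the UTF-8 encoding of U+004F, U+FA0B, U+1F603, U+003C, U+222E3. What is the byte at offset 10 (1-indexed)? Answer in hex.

1-indexed offset 10 is 0-indexed offset 9.
U+004F → 1-byte form 4F at offsets 0–0.
U+FA0B → 3-byte form EF A8 8B at offsets 1–3.
U+1F603 → 4-byte form F0 9F 98 83 at offsets 4–7.
U+003C → 1-byte form 3C at offsets 8–8.
U+222E3 → 4-byte form F0 A2 8B A3 at offsets 9–12.
Offset 9 falls in char 5's range; it's byte 1 of F0 A2 8B A3 = 0xF0.

0xF0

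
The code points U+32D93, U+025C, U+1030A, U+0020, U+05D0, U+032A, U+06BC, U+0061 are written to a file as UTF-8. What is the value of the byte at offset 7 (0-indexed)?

0x90

U+32D93 → 4-byte form F0 B2 B6 93 at offsets 0–3.
U+025C → 2-byte form C9 9C at offsets 4–5.
U+1030A → 4-byte form F0 90 8C 8A at offsets 6–9.
Offset 7 falls in char 3's range; it's byte 2 of F0 90 8C 8A = 0x90.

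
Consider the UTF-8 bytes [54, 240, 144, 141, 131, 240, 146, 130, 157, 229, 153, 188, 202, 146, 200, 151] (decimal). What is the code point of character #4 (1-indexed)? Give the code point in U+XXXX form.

Offset 0: leading byte 0x36 = 00110110 → 1-byte char #1 = 36.
Offset 1: leading byte 0xF0 = 11110000 → 4-byte char #2 = F0 90 8D 83.
Offset 5: leading byte 0xF0 = 11110000 → 4-byte char #3 = F0 92 82 9D.
Offset 9: leading byte 0xE5 = 11100101 → 3-byte char #4 = E5 99 BC.
Leading byte 0xE5 = 11100101 matches 1110xxxx → 3-byte sequence.
Byte 1: 0xE5 = 11100101, payload 0101 (4 bits).
Byte 2: 0x99 = 10011001 (10xxxxxx ✓), payload 011001.
Byte 3: 0xBC = 10111100 (10xxxxxx ✓), payload 111100.
Concatenate: 0101011001111100 = 0x567C (16 bits → U+567C).

U+567C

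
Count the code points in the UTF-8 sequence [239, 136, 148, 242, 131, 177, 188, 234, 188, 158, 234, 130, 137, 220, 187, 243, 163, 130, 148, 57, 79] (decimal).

8

Byte at offset 0: 0xEF = 11101111 → 3-byte char (#1). Advance 3.
Byte at offset 3: 0xF2 = 11110010 → 4-byte char (#2). Advance 4.
Byte at offset 7: 0xEA = 11101010 → 3-byte char (#3). Advance 3.
Byte at offset 10: 0xEA = 11101010 → 3-byte char (#4). Advance 3.
Byte at offset 13: 0xDC = 11011100 → 2-byte char (#5). Advance 2.
Byte at offset 15: 0xF3 = 11110011 → 4-byte char (#6). Advance 4.
Byte at offset 19: 0x39 = 00111001 → 1-byte char (#7). Advance 1.
Byte at offset 20: 0x4F = 01001111 → 1-byte char (#8). Advance 1.
Reached end at offset 21 after 8 code points.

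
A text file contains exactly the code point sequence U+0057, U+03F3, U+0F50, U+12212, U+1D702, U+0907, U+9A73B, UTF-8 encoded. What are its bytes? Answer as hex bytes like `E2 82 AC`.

U+0057: 1-byte form → 57.
U+03F3: 2-byte form → CF B3.
U+0F50: 3-byte form → E0 BD 90.
U+12212: 4-byte form → F0 92 88 92.
U+1D702: 4-byte form → F0 9D 9C 82.
U+0907: 3-byte form → E0 A4 87.
U+9A73B: 4-byte form → F2 9A 9C BB.
Concatenated (21 bytes): 57 CF B3 E0 BD 90 F0 92 88 92 F0 9D 9C 82 E0 A4 87 F2 9A 9C BB.

57 CF B3 E0 BD 90 F0 92 88 92 F0 9D 9C 82 E0 A4 87 F2 9A 9C BB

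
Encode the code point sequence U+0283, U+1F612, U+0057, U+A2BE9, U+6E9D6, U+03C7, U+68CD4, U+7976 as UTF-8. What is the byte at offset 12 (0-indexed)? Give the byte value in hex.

U+0283 → 2-byte form CA 83 at offsets 0–1.
U+1F612 → 4-byte form F0 9F 98 92 at offsets 2–5.
U+0057 → 1-byte form 57 at offsets 6–6.
U+A2BE9 → 4-byte form F2 A2 AF A9 at offsets 7–10.
U+6E9D6 → 4-byte form F1 AE A7 96 at offsets 11–14.
Offset 12 falls in char 5's range; it's byte 2 of F1 AE A7 96 = 0xAE.

0xAE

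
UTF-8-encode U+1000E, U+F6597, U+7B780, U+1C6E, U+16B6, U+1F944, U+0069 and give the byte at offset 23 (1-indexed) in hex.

1-indexed offset 23 is 0-indexed offset 22.
U+1000E → 4-byte form F0 90 80 8E at offsets 0–3.
U+F6597 → 4-byte form F3 B6 96 97 at offsets 4–7.
U+7B780 → 4-byte form F1 BB 9E 80 at offsets 8–11.
U+1C6E → 3-byte form E1 B1 AE at offsets 12–14.
U+16B6 → 3-byte form E1 9A B6 at offsets 15–17.
U+1F944 → 4-byte form F0 9F A5 84 at offsets 18–21.
U+0069 → 1-byte form 69 at offsets 22–22.
Offset 22 falls in char 7's range; it's byte 1 of 69 = 0x69.

0x69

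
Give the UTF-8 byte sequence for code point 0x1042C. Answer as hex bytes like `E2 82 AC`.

U+1042C = 0x1042C = 66604 decimal. In range U+10000–U+10FFFF → 4-byte form: 11110xxx 10xxxxxx 10xxxxxx 10xxxxxx.
Binary (21 bits): 000010000010000101100.
Split 3+6+6+6: 000 | 010000 | 010000 | 101100.
Byte 1: 11110000 = 0xF0.
Byte 2: 10010000 = 0x90.
Byte 3: 10010000 = 0x90.
Byte 4: 10101100 = 0xAC.

F0 90 90 AC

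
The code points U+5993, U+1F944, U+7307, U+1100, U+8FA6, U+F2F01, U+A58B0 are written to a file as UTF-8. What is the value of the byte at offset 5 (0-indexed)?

U+5993 → 3-byte form E5 A6 93 at offsets 0–2.
U+1F944 → 4-byte form F0 9F A5 84 at offsets 3–6.
Offset 5 falls in char 2's range; it's byte 3 of F0 9F A5 84 = 0xA5.

0xA5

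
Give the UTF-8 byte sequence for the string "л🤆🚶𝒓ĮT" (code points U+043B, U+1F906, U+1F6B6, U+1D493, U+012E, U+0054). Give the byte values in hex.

D0 BB F0 9F A4 86 F0 9F 9A B6 F0 9D 92 93 C4 AE 54

U+043B: 2-byte form → D0 BB.
U+1F906: 4-byte form → F0 9F A4 86.
U+1F6B6: 4-byte form → F0 9F 9A B6.
U+1D493: 4-byte form → F0 9D 92 93.
U+012E: 2-byte form → C4 AE.
U+0054: 1-byte form → 54.
Concatenated (17 bytes): D0 BB F0 9F A4 86 F0 9F 9A B6 F0 9D 92 93 C4 AE 54.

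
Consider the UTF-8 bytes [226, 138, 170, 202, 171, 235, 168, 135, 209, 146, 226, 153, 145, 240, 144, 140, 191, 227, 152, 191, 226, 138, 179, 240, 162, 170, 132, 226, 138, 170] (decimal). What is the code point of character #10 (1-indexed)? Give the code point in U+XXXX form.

Offset 0: leading byte 0xE2 = 11100010 → 3-byte char #1 = E2 8A AA.
Offset 3: leading byte 0xCA = 11001010 → 2-byte char #2 = CA AB.
Offset 5: leading byte 0xEB = 11101011 → 3-byte char #3 = EB A8 87.
Offset 8: leading byte 0xD1 = 11010001 → 2-byte char #4 = D1 92.
Offset 10: leading byte 0xE2 = 11100010 → 3-byte char #5 = E2 99 91.
Offset 13: leading byte 0xF0 = 11110000 → 4-byte char #6 = F0 90 8C BF.
Offset 17: leading byte 0xE3 = 11100011 → 3-byte char #7 = E3 98 BF.
Offset 20: leading byte 0xE2 = 11100010 → 3-byte char #8 = E2 8A B3.
Offset 23: leading byte 0xF0 = 11110000 → 4-byte char #9 = F0 A2 AA 84.
Offset 27: leading byte 0xE2 = 11100010 → 3-byte char #10 = E2 8A AA.
Leading byte 0xE2 = 11100010 matches 1110xxxx → 3-byte sequence.
Byte 1: 0xE2 = 11100010, payload 0010 (4 bits).
Byte 2: 0x8A = 10001010 (10xxxxxx ✓), payload 001010.
Byte 3: 0xAA = 10101010 (10xxxxxx ✓), payload 101010.
Concatenate: 0010001010101010 = 0x22AA (16 bits → U+22AA).

U+22AA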